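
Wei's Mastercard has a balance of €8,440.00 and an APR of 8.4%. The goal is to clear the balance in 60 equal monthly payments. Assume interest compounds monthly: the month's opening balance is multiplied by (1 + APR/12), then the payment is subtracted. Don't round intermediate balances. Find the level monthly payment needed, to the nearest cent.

Monthly rate r = 8.4%/12 = 0.7% = 0.007.
Level-payment amortization: P = B₀·r / (1 − (1+r)^(−n)) = 8440.00·0.007 / (1 − 1.007^(−60)).
Denominator 1 − (1+r)^(−60) = 0.341991101.
P = 59.08 / 0.341991101 ≈ 172.75.

€172.75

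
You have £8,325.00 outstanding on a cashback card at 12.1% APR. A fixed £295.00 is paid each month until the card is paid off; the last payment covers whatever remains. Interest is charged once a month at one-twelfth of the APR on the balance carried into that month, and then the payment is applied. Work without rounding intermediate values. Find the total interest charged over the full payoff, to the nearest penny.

Monthly rate r = 12.1%/12 = 1.00833% = 0.0100833.
Payoff takes n = ⌈−ln(1 − rB₀/P)/ln(1+r)⌉ = ⌈33.375⌉ = 34 payments; the last is £111.11.
Total paid = 33·£295.00 + £111.11 = £9,846.11.
Total interest = total paid − principal = £9,846.11 − £8,325.00 = £1,521.11.

£1,521.11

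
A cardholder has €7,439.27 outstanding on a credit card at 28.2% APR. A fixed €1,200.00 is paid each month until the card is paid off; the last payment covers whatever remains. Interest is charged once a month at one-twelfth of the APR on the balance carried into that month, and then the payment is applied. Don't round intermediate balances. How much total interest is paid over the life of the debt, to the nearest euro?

Monthly rate r = 28.2%/12 = 2.35% = 0.0235.
Payoff takes n = ⌈−ln(1 − rB₀/P)/ln(1+r)⌉ = ⌈6.779⌉ = 7 payments; the last is €936.82.
Total paid = 6·€1,200.00 + €936.82 = €8,136.82.
Total interest = total paid − principal = €8,136.82 − €7,439.27 = €697.55.

€698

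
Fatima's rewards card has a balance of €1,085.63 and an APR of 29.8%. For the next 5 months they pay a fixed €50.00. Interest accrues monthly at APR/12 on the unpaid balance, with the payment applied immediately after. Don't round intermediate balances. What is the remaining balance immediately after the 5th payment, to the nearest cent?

Monthly rate r = 29.8%/12 = 2.48333% = 0.0248333.
Each month: B ← B·(1+r) − €50.00.
Month 1: interest €26.96; balance after payment €1,062.59.
Month 2: interest €26.39; balance after payment €1,038.98.
Month 3: interest €25.80; balance after payment €1,014.78.
Month 4: interest €25.20; balance after payment €989.98.
Month 5: interest €24.58; balance after payment €964.56.

€964.56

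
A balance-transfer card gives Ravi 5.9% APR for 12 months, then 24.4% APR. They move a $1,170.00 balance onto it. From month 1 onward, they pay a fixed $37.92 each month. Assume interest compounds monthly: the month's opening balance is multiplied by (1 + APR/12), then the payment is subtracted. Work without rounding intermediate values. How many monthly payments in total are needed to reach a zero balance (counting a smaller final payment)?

39 months

Promo months 1–12 at r₀ = 5.9%/12 = 0.00491667; months 13+ at r₁ = 24.4%/12 = 0.0203333.
After month 12: iterate B ← B·(1+r₀) − $37.92 for 12 months → $773.38.
Then at r₁ with $37.92/mo: n₂ = −ln(1 − r₁·B/P)/ln(1+r₁) ≈ 26.61 → 27 more payments.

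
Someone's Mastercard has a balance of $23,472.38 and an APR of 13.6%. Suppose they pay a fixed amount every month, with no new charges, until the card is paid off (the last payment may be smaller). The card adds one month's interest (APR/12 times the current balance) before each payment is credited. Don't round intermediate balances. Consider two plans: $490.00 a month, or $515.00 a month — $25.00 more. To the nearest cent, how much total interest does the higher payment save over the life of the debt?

$824.91

Monthly rate r = 13.6%/12 = 1.13333% = 0.0113333.
At $490.00/mo: n = ⌈−ln(1 − rB₀/P)/ln(1+r)⌉ = 70 payments (last $228.88); total interest = total paid − $23,472.38 = $10,566.50.
At $515.00/mo: 65 payments (last $253.97); total interest $9,741.59.
Interest saved = $10,566.50 − $9,741.59 = $824.91.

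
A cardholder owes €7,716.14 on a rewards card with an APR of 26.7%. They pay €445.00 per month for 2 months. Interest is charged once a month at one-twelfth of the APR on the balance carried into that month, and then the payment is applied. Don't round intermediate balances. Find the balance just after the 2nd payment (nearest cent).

€7,163.43

Monthly rate r = 26.7%/12 = 2.225% = 0.02225.
Each month: B ← B·(1+r) − €445.00.
Month 1: interest €171.68; balance after payment €7,442.82.
Month 2: interest €165.60; balance after payment €7,163.43.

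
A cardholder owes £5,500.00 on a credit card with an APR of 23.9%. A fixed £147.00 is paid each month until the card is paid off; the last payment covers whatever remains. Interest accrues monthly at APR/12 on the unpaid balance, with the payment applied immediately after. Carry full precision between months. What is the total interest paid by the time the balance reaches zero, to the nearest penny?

£4,691.47

Monthly rate r = 23.9%/12 = 1.99167% = 0.0199167.
Payoff takes n = ⌈−ln(1 − rB₀/P)/ln(1+r)⌉ = ⌈69.328⌉ = 70 payments; the last is £48.47.
Total paid = 69·£147.00 + £48.47 = £10,191.47.
Total interest = total paid − principal = £10,191.47 − £5,500.00 = £4,691.47.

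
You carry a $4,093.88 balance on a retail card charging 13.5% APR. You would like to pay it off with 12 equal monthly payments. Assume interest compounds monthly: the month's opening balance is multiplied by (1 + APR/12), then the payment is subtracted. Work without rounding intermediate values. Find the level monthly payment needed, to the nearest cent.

Monthly rate r = 13.5%/12 = 1.125% = 0.01125.
Level-payment amortization: P = B₀·r / (1 − (1+r)^(−n)) = 4093.88·0.01125 / (1 − 1.01125^(−12)).
Denominator 1 − (1+r)^(−12) = 0.125625297.
P = 46.0562 / 0.125625297 ≈ 366.62.

$366.62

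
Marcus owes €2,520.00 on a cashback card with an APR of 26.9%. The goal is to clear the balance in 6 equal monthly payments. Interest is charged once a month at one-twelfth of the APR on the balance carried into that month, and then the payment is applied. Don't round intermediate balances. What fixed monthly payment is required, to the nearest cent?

Monthly rate r = 26.9%/12 = 2.24167% = 0.0224167.
Level-payment amortization: P = B₀·r / (1 − (1+r)^(−n)) = 2520.00·0.0224167 / (1 − 1.02242^(−6)).
Denominator 1 − (1+r)^(−6) = 0.124547721.
P = 56.49 / 0.124547721 ≈ 453.56.

€453.56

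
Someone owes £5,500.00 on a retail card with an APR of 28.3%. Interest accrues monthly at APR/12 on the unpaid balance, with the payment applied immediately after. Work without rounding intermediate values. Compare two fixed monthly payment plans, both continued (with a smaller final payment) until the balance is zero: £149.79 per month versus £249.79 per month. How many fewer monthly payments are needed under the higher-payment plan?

Monthly rate r = 28.3%/12 = 2.35833% = 0.0235833.
At £149.79/mo: n = ⌈−ln(1 − rB₀/P)/ln(1+r)⌉ = 87 payments (last £31.17); total interest = total paid − £5,500.00 = £7,413.11.
At £249.79/mo: 32 payments (last £106.29); total interest £2,349.78.
Payments saved = 87 − 32 = 55.

55 fewer payments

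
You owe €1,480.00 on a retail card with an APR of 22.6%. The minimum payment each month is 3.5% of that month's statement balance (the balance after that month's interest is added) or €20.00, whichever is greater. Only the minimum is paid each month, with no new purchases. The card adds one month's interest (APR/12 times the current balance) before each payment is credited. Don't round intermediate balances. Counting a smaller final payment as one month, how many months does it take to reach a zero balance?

Monthly rate r = 22.6%/12 = 1.88333% = 0.0188333.
While 3.5% of the post-interest balance exceeds €20.00, each month B ← (B·(1+r))·(1 − 0.035), i.e. B shrinks by the factor (1+r)·0.965 = 0.98317.
This holds for months 1–58. Entering month 59 the balance is €553.13; 3.5% of the post-interest balance is now below €20.00, so the flat €20.00 minimum applies from here.
From month 59 a fixed €20.00 at rate r clears €553.13 in 40 more payments. Total: 58 + 40 = 98 months.

98 months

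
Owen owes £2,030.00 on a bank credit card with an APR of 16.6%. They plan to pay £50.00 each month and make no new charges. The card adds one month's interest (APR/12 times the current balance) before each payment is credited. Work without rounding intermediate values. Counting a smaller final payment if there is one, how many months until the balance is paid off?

61 payments

Monthly rate r = 16.6%/12 = 1.38333% = 0.0138333.
Recurrence: B ← B·(1+r) − £50.00.
Month 1: interest £28.08; balance after payment £2,008.08.
Month 2: interest £27.78; balance after payment £1,985.86.
Closed form: n = −ln(1 − rB₀/P)/ln(1+r) = −ln(0.43837)/ln(1.01383) ≈ 60.028, so the balance reaches zero during payment 61.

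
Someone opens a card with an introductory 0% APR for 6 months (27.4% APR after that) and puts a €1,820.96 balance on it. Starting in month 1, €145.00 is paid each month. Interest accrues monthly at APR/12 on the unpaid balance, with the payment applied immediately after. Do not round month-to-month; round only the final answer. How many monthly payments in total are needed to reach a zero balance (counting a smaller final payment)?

Promo months 1–6 at r₀ = 0%/12 = 0; months 7+ at r₁ = 27.4%/12 = 0.0228333.
After month 6 (no interest yet): B = €1,820.96 − 6·€145.00 = €950.96.
Then at r₁ with €145.00/mo: n₂ = −ln(1 − r₁·B/P)/ln(1+r₁) ≈ 7.19 → 8 more payments.

14 payments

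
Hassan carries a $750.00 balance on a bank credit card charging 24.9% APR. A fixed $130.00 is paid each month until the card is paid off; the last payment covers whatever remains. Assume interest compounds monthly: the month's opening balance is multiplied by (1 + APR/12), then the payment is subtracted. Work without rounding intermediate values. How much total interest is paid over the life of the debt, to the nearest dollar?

Monthly rate r = 24.9%/12 = 2.075% = 0.02075.
Payoff takes n = ⌈−ln(1 − rB₀/P)/ln(1+r)⌉ = ⌈6.208⌉ = 7 payments; the last is $27.31.
Total paid = 6·$130.00 + $27.31 = $807.31.
Total interest = total paid − principal = $807.31 − $750.00 = $57.31.

$57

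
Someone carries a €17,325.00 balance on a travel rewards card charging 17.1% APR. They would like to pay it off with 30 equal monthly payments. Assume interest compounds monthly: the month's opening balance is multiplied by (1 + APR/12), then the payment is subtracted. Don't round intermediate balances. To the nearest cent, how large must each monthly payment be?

€713.75

Monthly rate r = 17.1%/12 = 1.425% = 0.01425.
Level-payment amortization: P = B₀·r / (1 − (1+r)^(−n)) = 17325.00·0.01425 / (1 − 1.01425^(−30)).
Denominator 1 − (1+r)^(−30) = 0.345891928.
P = 246.881 / 0.345891928 ≈ 713.75.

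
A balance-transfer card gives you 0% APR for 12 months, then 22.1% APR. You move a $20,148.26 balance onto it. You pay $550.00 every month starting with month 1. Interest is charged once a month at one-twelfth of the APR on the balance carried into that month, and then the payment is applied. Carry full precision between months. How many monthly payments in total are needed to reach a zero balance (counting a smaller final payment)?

46 payments

Promo months 1–12 at r₀ = 0%/12 = 0; months 13+ at r₁ = 22.1%/12 = 0.0184167.
After month 12 (no interest yet): B = $20,148.26 − 12·$550.00 = $13,548.26.
Then at r₁ with $550.00/mo: n₂ = −ln(1 − r₁·B/P)/ln(1+r₁) ≈ 33.13 → 34 more payments.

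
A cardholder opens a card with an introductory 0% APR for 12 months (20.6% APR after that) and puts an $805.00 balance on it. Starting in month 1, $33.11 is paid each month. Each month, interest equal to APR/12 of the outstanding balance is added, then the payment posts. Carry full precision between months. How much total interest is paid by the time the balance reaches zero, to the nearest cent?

Promo months 1–12 at r₀ = 0%/12 = 0; months 13+ at r₁ = 20.6%/12 = 0.0171667.
After month 12 (no interest yet): B = $805.00 − 12·$33.11 = $407.68.
Then at r₁ with $33.11/mo: n₂ = −ln(1 − r₁·B/P)/ln(1+r₁) ≈ 13.95 → 14 more payments.
Total paid = 25·$33.11 + $31.50 = $859.25; interest = $859.25 − $805.00 = $54.25.

$54.25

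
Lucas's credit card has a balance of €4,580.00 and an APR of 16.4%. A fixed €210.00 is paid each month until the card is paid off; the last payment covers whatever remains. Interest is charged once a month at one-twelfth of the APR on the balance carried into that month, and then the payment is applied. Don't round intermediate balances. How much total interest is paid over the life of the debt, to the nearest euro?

Monthly rate r = 16.4%/12 = 1.36667% = 0.0136667.
Payoff takes n = ⌈−ln(1 − rB₀/P)/ln(1+r)⌉ = ⌈26.073⌉ = 27 payments; the last is €15.34.
Total paid = 26·€210.00 + €15.34 = €5,475.34.
Total interest = total paid − principal = €5,475.34 − €4,580.00 = €895.34.

€895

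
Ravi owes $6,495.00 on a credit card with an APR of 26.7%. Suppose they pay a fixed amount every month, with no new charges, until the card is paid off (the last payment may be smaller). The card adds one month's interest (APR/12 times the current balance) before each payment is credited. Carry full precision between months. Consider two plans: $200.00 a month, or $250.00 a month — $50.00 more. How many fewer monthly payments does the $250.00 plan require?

19 fewer payments

Monthly rate r = 26.7%/12 = 2.225% = 0.02225.
At $200.00/mo: n = ⌈−ln(1 − rB₀/P)/ln(1+r)⌉ = 59 payments (last $53.41); total interest = total paid − $6,495.00 = $5,158.41.
At $250.00/mo: 40 payments (last $53.21); total interest $3,308.21.
Payments saved = 59 − 40 = 19.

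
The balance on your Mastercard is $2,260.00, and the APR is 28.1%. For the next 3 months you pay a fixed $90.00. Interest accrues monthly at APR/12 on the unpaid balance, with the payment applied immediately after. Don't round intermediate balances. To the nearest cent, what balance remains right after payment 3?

$2,146.14

Monthly rate r = 28.1%/12 = 2.34167% = 0.0234167.
Each month: B ← B·(1+r) − $90.00.
Month 1: interest $52.92; balance after payment $2,222.92.
Month 2: interest $52.05; balance after payment $2,184.98.
Month 3: interest $51.16; balance after payment $2,146.14.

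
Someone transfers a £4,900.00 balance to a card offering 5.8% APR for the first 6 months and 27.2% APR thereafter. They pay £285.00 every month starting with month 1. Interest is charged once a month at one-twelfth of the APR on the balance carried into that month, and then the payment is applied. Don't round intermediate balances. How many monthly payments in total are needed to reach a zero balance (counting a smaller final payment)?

Promo months 1–6 at r₀ = 5.8%/12 = 0.00483333; months 7+ at r₁ = 27.2%/12 = 0.0226667.
After month 6: iterate B ← B·(1+r₀) − £285.00 for 6 months → £3,313.03.
Then at r₁ with £285.00/mo: n₂ = −ln(1 − r₁·B/P)/ln(1+r₁) ≈ 13.65 → 14 more payments.

20 months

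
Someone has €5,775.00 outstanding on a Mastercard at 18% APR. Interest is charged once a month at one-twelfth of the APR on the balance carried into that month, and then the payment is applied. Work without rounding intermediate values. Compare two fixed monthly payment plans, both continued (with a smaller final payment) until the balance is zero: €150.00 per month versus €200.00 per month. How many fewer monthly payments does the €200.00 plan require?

19 fewer payments

Monthly rate r = 18%/12 = 1.5% = 0.015.
At €150.00/mo: n = ⌈−ln(1 − rB₀/P)/ln(1+r)⌉ = 58 payments (last €130.24); total interest = total paid − €5,775.00 = €2,905.24.
At €200.00/mo: 39 payments (last €25.00); total interest €1,850.00.
Payments saved = 58 − 39 = 19.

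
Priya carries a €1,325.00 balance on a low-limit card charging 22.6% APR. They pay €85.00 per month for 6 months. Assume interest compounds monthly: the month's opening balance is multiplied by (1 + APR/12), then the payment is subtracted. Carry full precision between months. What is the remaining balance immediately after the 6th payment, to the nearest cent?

€947.33

Monthly rate r = 22.6%/12 = 1.88333% = 0.0188333.
Each month: B ← B·(1+r) − €85.00.
Month 1: interest €24.95; balance after payment €1,264.95.
Month 2: interest €23.82; balance after payment €1,203.78.
Month 3: interest €22.67; balance after payment €1,141.45.
Month 4: interest €21.50; balance after payment €1,077.95.
Month 5: interest €20.30; balance after payment €1,013.25.
Month 6: interest €19.08; balance after payment €947.33.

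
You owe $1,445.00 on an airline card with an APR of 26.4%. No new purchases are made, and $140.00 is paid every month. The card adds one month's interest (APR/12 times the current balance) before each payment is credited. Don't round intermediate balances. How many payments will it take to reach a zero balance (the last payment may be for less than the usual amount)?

12 months

Monthly rate r = 26.4%/12 = 2.2% = 0.022.
Recurrence: B ← B·(1+r) − $140.00.
Month 1: interest $31.79; balance after payment $1,336.79.
Month 2: interest $29.41; balance after payment $1,226.20.
Closed form: n = −ln(1 − rB₀/P)/ln(1+r) = −ln(0.77293)/ln(1.022) ≈ 11.836, so the balance reaches zero during payment 12.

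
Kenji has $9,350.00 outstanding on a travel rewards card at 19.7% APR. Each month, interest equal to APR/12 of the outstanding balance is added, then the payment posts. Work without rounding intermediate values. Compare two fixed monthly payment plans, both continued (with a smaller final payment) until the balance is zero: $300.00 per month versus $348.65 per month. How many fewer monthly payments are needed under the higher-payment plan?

9 fewer payments

Monthly rate r = 19.7%/12 = 1.64167% = 0.0164167.
At $300.00/mo: n = ⌈−ln(1 − rB₀/P)/ln(1+r)⌉ = 45 payments (last $4.83); total interest = total paid − $9,350.00 = $3,854.83.
At $348.65/mo: 36 payments (last $222.49); total interest $3,075.24.
Payments saved = 45 − 36 = 9.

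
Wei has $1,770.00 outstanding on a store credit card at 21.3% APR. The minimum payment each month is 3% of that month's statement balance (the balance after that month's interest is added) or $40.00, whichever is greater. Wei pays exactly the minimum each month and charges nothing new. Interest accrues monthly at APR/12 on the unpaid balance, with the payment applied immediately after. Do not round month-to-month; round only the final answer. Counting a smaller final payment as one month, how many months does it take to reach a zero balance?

Monthly rate r = 21.3%/12 = 1.775% = 0.01775.
While 3% of the post-interest balance exceeds $40.00, each month B ← (B·(1+r))·(1 − 0.03), i.e. B shrinks by the factor (1+r)·0.97 = 0.98722.
This holds for months 1–24. Entering month 25 the balance is $1,299.82; 3% of the post-interest balance is now below $40.00, so the flat $40.00 minimum applies from here.
From month 25 a fixed $40.00 at rate r clears $1,299.82 in 49 more payments. Total: 24 + 49 = 73 months.

73 months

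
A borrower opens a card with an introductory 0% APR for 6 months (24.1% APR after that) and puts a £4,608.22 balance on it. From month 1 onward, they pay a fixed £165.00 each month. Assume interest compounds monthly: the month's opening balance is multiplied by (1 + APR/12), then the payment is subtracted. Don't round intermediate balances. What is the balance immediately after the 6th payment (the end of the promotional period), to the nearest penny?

£3,618.22

Promo months 1–6 at r₀ = 0%/12 = 0; months 7+ at r₁ = 24.1%/12 = 0.0200833.
After month 6 (no interest yet): B = £4,608.22 − 6·£165.00 = £3,618.22.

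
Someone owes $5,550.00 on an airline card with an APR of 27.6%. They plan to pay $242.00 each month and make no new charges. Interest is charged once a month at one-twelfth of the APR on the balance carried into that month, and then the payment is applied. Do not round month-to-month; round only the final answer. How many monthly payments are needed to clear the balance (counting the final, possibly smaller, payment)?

33 months

Monthly rate r = 27.6%/12 = 2.3% = 0.023.
Recurrence: B ← B·(1+r) − $242.00.
Month 1: interest $127.65; balance after payment $5,435.65.
Month 2: interest $125.02; balance after payment $5,318.67.
Closed form: n = −ln(1 − rB₀/P)/ln(1+r) = −ln(0.47252)/ln(1.023) ≈ 32.968, so the balance reaches zero during payment 33.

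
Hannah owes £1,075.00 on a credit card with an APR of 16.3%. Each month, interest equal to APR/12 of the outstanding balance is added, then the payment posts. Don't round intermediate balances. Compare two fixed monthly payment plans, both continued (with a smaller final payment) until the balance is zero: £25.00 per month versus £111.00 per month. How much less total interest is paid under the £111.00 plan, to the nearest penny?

£464.96

Monthly rate r = 16.3%/12 = 1.35833% = 0.0135833.
At £25.00/mo: n = ⌈−ln(1 − rB₀/P)/ln(1+r)⌉ = 66 payments (last £0.55); total interest = total paid − £1,075.00 = £550.55.
At £111.00/mo: 11 payments (last £50.59); total interest £85.59.
Interest saved = £550.55 − £85.59 = £464.96.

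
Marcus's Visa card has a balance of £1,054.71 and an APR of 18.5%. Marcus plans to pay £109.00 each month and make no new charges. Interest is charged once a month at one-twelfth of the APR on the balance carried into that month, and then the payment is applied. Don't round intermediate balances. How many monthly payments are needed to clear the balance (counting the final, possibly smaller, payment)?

Monthly rate r = 18.5%/12 = 1.54167% = 0.0154167.
Recurrence: B ← B·(1+r) − £109.00.
Month 1: interest £16.26; balance after payment £961.97.
Month 2: interest £14.83; balance after payment £867.80.
Closed form: n = −ln(1 − rB₀/P)/ln(1+r) = −ln(0.85082)/ln(1.01542) ≈ 10.559, so the balance reaches zero during payment 11.

11 months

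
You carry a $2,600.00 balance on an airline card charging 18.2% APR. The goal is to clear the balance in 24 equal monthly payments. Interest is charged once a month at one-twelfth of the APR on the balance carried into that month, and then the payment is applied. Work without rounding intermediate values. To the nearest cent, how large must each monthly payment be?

$130.05

Monthly rate r = 18.2%/12 = 1.51667% = 0.0151667.
Level-payment amortization: P = B₀·r / (1 − (1+r)^(−n)) = 2600.00·0.0151667 / (1 − 1.01517^(−24)).
Denominator 1 − (1+r)^(−24) = 0.303207253.
P = 39.4333 / 0.303207253 ≈ 130.05.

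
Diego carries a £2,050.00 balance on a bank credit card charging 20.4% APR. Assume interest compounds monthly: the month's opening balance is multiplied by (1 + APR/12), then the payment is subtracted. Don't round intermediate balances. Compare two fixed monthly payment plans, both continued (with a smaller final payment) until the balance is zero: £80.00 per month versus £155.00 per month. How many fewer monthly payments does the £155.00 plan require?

18 fewer payments

Monthly rate r = 20.4%/12 = 1.7% = 0.017.
At £80.00/mo: n = ⌈−ln(1 − rB₀/P)/ln(1+r)⌉ = 34 payments (last £74.79); total interest = total paid − £2,050.00 = £664.79.
At £155.00/mo: 16 payments (last £16.93); total interest £291.93.
Payments saved = 34 − 16 = 18.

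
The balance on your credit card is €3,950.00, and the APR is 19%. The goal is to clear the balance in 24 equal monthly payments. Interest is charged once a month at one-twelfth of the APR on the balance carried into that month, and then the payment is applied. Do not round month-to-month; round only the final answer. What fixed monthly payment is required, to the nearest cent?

Monthly rate r = 19%/12 = 1.58333% = 0.0158333.
Level-payment amortization: P = B₀·r / (1 − (1+r)^(−n)) = 3950.00·0.0158333 / (1 − 1.01583^(−24)).
Denominator 1 − (1+r)^(−24) = 0.314099736.
P = 62.5417 / 0.314099736 ≈ 199.11.

€199.11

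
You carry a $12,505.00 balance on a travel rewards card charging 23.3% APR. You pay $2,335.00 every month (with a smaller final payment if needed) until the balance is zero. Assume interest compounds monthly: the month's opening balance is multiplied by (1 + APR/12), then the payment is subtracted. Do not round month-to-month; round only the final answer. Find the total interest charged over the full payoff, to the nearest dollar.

Monthly rate r = 23.3%/12 = 1.94167% = 0.0194167.
Payoff takes n = ⌈−ln(1 − rB₀/P)/ln(1+r)⌉ = ⌈5.710⌉ = 6 payments; the last is $1,661.47.
Total paid = 5·$2,335.00 + $1,661.47 = $13,336.47.
Total interest = total paid − principal = $13,336.47 − $12,505.00 = $831.47.

$831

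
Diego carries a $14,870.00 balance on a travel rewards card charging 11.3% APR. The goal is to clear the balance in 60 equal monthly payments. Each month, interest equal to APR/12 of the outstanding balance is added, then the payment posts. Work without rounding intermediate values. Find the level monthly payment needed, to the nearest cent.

$325.54

Monthly rate r = 11.3%/12 = 0.941667% = 0.00941667.
Level-payment amortization: P = B₀·r / (1 − (1+r)^(−n)) = 14870.00·0.00941667 / (1 − 1.00942^(−60)).
Denominator 1 − (1+r)^(−60) = 0.430135334.
P = 140.026 / 0.430135334 ≈ 325.54.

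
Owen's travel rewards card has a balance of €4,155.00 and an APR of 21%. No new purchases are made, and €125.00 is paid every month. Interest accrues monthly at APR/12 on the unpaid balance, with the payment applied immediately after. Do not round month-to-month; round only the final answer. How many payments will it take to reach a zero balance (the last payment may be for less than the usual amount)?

Monthly rate r = 21%/12 = 1.75% = 0.0175.
Recurrence: B ← B·(1+r) − €125.00.
Month 1: interest €72.71; balance after payment €4,102.71.
Month 2: interest €71.80; balance after payment €4,049.51.
Closed form: n = −ln(1 − rB₀/P)/ln(1+r) = −ln(0.4183)/ln(1.0175) ≈ 50.238, so the balance reaches zero during payment 51.

51 payments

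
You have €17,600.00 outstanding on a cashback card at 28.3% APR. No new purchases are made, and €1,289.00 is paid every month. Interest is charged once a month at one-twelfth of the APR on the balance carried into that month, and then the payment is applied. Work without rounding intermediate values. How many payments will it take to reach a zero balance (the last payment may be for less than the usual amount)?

17 payments

Monthly rate r = 28.3%/12 = 2.35833% = 0.0235833.
Recurrence: B ← B·(1+r) − €1,289.00.
Month 1: interest €415.07; balance after payment €16,726.07.
Month 2: interest €394.46; balance after payment €15,831.52.
Closed form: n = −ln(1 − rB₀/P)/ln(1+r) = −ln(0.67799)/ln(1.02358) ≈ 16.672, so the balance reaches zero during payment 17.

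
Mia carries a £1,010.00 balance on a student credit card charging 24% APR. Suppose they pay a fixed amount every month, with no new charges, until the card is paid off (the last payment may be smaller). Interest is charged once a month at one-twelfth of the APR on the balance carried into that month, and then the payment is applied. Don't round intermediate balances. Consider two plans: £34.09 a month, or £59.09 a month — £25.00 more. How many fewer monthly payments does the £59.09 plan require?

24 fewer payments

Monthly rate r = 24%/12 = 2% = 0.02.
At £34.09/mo: n = ⌈−ln(1 − rB₀/P)/ln(1+r)⌉ = 46 payments (last £11.64); total interest = total paid − £1,010.00 = £535.69.
At £59.09/mo: 22 payments (last £7.43); total interest £238.32.
Payments saved = 46 − 22 = 24.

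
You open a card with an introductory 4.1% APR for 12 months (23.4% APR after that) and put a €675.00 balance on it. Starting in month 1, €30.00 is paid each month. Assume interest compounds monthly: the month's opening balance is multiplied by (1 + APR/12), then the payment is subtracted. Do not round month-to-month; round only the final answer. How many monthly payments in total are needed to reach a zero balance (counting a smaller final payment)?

Promo months 1–12 at r₀ = 4.1%/12 = 0.00341667; months 13+ at r₁ = 23.4%/12 = 0.0195.
After month 12: iterate B ← B·(1+r₀) − €30.00 for 12 months → €336.36.
Then at r₁ with €30.00/mo: n₂ = −ln(1 − r₁·B/P)/ln(1+r₁) ≈ 12.77 → 13 more payments.

25 months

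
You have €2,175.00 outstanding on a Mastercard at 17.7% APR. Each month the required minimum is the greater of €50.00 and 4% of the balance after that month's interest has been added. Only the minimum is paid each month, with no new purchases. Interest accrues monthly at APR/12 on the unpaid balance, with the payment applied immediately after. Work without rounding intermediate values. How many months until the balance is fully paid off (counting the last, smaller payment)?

Monthly rate r = 17.7%/12 = 1.475% = 0.01475.
While 4% of the post-interest balance exceeds €50.00, each month B ← (B·(1+r))·(1 − 0.04), i.e. B shrinks by the factor (1+r)·0.96 = 0.97416.
This holds for months 1–22. Entering month 23 the balance is €1,222.72; 4% of the post-interest balance is now below €50.00, so the flat €50.00 minimum applies from here.
From month 23 a fixed €50.00 at rate r clears €1,222.72 in 31 more payments. Total: 22 + 31 = 53 months.

53 months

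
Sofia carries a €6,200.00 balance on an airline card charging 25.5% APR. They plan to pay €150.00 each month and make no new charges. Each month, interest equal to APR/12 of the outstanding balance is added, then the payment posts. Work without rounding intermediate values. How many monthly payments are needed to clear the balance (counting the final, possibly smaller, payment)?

101 payments

Monthly rate r = 25.5%/12 = 2.125% = 0.02125.
Recurrence: B ← B·(1+r) − €150.00.
Month 1: interest €131.75; balance after payment €6,181.75.
Month 2: interest €131.36; balance after payment €6,163.11.
Closed form: n = −ln(1 − rB₀/P)/ln(1+r) = −ln(0.12167)/ln(1.02125) ≈ 100.178, so the balance reaches zero during payment 101.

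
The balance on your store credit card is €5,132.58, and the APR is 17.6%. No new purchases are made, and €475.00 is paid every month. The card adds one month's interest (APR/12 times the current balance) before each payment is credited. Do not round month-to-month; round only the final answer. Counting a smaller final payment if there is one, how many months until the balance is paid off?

Monthly rate r = 17.6%/12 = 1.46667% = 0.0146667.
Recurrence: B ← B·(1+r) − €475.00.
Month 1: interest €75.28; balance after payment €4,732.86.
Month 2: interest €69.42; balance after payment €4,327.27.
Closed form: n = −ln(1 − rB₀/P)/ln(1+r) = −ln(0.84152)/ln(1.01467) ≈ 11.851, so the balance reaches zero during payment 12.

12 payments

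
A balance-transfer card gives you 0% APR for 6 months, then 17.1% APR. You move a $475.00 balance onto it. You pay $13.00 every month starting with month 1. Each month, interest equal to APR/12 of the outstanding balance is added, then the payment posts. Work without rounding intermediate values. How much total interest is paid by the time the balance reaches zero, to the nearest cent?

$127.85

Promo months 1–6 at r₀ = 0%/12 = 0; months 7+ at r₁ = 17.1%/12 = 0.01425.
After month 6 (no interest yet): B = $475.00 − 6·$13.00 = $397.00.
Then at r₁ with $13.00/mo: n₂ = −ln(1 − r₁·B/P)/ln(1+r₁) ≈ 40.37 → 41 more payments.
Total paid = 46·$13.00 + $4.85 = $602.85; interest = $602.85 − $475.00 = $127.85.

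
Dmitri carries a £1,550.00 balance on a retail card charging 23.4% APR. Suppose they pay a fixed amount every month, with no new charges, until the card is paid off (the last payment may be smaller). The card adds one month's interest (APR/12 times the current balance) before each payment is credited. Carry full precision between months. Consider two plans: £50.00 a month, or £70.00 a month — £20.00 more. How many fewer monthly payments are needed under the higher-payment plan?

Monthly rate r = 23.4%/12 = 1.95% = 0.0195.
At £50.00/mo: n = ⌈−ln(1 − rB₀/P)/ln(1+r)⌉ = 49 payments (last £1.60); total interest = total paid − £1,550.00 = £851.60.
At £70.00/mo: 30 payments (last £18.98); total interest £498.98.
Payments saved = 49 − 30 = 19.

19 fewer payments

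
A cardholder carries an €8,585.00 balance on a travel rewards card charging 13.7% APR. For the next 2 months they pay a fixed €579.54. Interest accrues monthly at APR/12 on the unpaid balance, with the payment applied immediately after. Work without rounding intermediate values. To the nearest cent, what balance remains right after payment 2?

€7,616.45

Monthly rate r = 13.7%/12 = 1.14167% = 0.0114167.
Each month: B ← B·(1+r) − €579.54.
Month 1: interest €98.01; balance after payment €8,103.47.
Month 2: interest €92.51; balance after payment €7,616.45.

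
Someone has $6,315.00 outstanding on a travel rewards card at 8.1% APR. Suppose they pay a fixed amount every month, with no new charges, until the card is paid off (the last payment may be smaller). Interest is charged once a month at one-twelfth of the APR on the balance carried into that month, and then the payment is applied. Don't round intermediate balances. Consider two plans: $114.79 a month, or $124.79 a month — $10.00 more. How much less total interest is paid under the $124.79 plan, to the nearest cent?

$167.88

Monthly rate r = 8.1%/12 = 0.675% = 0.00675.
At $114.79/mo: n = ⌈−ln(1 − rB₀/P)/ln(1+r)⌉ = 69 payments (last $114.47); total interest = total paid − $6,315.00 = $1,605.19.
At $124.79/mo: 63 payments (last $15.33); total interest $1,437.31.
Interest saved = $1,605.19 − $1,437.31 = $167.88.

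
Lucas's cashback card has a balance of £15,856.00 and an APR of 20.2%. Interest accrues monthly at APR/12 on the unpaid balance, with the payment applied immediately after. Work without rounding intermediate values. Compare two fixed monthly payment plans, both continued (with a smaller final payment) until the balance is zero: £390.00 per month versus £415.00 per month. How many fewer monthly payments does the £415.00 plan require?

Monthly rate r = 20.2%/12 = 1.68333% = 0.0168333.
At £390.00/mo: n = ⌈−ln(1 − rB₀/P)/ln(1+r)⌉ = 70 payments (last £32.80); total interest = total paid − £15,856.00 = £11,086.80.
At £415.00/mo: 62 payments (last £303.17); total interest £9,762.17.
Payments saved = 70 − 62 = 8.

8 fewer payments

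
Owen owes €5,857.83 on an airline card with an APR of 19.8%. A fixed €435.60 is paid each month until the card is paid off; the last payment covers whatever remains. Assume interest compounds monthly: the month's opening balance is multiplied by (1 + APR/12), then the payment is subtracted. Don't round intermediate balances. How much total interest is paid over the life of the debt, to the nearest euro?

€821

Monthly rate r = 19.8%/12 = 1.65% = 0.0165.
Payoff takes n = ⌈−ln(1 − rB₀/P)/ln(1+r)⌉ = ⌈15.330⌉ = 16 payments; the last is €144.62.
Total paid = 15·€435.60 + €144.62 = €6,678.62.
Total interest = total paid − principal = €6,678.62 − €5,857.83 = €820.79.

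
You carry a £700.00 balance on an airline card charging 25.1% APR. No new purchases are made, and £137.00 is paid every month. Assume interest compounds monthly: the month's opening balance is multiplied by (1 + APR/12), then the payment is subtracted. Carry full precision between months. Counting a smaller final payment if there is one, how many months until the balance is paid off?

6 payments

Monthly rate r = 25.1%/12 = 2.09167% = 0.0209167.
Recurrence: B ← B·(1+r) − £137.00.
Month 1: interest £14.64; balance after payment £577.64.
Month 2: interest £12.08; balance after payment £452.72.
Month 3: interest £9.47; balance after payment £325.19.
Month 4: interest £6.80; balance after payment £195.00.
Month 5: interest £4.08; balance after payment £62.07.
Month 6: interest £1.30; balance after payment £0.00.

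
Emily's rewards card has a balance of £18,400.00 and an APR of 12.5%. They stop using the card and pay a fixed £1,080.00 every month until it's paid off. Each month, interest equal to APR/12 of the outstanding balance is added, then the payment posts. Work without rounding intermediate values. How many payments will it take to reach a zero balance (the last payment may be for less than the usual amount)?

19 months

Monthly rate r = 12.5%/12 = 1.04167% = 0.0104167.
Recurrence: B ← B·(1+r) − £1,080.00.
Month 1: interest £191.67; balance after payment £17,511.67.
Month 2: interest £182.41; balance after payment £16,614.08.
Closed form: n = −ln(1 − rB₀/P)/ln(1+r) = −ln(0.82253)/ln(1.01042) ≈ 18.853, so the balance reaches zero during payment 19.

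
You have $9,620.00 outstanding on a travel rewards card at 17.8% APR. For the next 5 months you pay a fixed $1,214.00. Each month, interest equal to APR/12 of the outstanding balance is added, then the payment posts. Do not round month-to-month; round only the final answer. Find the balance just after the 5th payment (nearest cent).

$4,102.20

Monthly rate r = 17.8%/12 = 1.48333% = 0.0148333.
Each month: B ← B·(1+r) − $1,214.00.
Month 1: interest $142.70; balance after payment $8,548.70.
Month 2: interest $126.81; balance after payment $7,461.50.
Month 3: interest $110.68; balance after payment $6,358.18.
Month 4: interest $94.31; balance after payment $5,238.49.
Month 5: interest $77.70; balance after payment $4,102.20.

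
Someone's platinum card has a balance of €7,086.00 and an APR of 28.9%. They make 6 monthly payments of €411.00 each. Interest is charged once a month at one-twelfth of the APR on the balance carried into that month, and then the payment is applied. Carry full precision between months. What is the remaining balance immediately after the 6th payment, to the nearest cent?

Monthly rate r = 28.9%/12 = 2.40833% = 0.0240833.
Each month: B ← B·(1+r) − €411.00.
Month 1: interest €170.65; balance after payment €6,845.65.
Month 2: interest €164.87; balance after payment €6,599.52.
Month 3: interest €158.94; balance after payment €6,347.46.
Month 4: interest €152.87; balance after payment €6,089.33.
Month 5: interest €146.65; balance after payment €5,824.98.
Month 6: interest €140.28; balance after payment €5,554.26.

€5,554.26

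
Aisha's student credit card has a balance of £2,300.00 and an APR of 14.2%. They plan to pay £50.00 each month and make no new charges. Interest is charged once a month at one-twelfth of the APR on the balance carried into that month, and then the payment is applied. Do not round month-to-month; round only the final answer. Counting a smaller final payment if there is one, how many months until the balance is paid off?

67 payments

Monthly rate r = 14.2%/12 = 1.18333% = 0.0118333.
Recurrence: B ← B·(1+r) − £50.00.
Month 1: interest £27.22; balance after payment £2,277.22.
Month 2: interest £26.95; balance after payment £2,254.16.
Closed form: n = −ln(1 − rB₀/P)/ln(1+r) = −ln(0.45567)/ln(1.01183) ≈ 66.814, so the balance reaches zero during payment 67.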